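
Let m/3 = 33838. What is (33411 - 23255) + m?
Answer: 111670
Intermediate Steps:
m = 101514 (m = 3*33838 = 101514)
(33411 - 23255) + m = (33411 - 23255) + 101514 = 10156 + 101514 = 111670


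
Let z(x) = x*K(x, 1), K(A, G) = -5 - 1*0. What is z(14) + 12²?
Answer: 74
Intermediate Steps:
K(A, G) = -5 (K(A, G) = -5 + 0 = -5)
z(x) = -5*x (z(x) = x*(-5) = -5*x)
z(14) + 12² = -5*14 + 12² = -70 + 144 = 74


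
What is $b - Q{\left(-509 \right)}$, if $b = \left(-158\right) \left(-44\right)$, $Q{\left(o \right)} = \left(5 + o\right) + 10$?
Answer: $7446$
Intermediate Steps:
$Q{\left(o \right)} = 15 + o$
$b = 6952$
$b - Q{\left(-509 \right)} = 6952 - \left(15 - 509\right) = 6952 - -494 = 6952 + 494 = 7446$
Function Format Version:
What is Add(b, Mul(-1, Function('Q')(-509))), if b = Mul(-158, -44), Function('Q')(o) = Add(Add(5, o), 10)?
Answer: 7446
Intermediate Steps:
Function('Q')(o) = Add(15, o)
b = 6952
Add(b, Mul(-1, Function('Q')(-509))) = Add(6952, Mul(-1, Add(15, -509))) = Add(6952, Mul(-1, -494)) = Add(6952, 494) = 7446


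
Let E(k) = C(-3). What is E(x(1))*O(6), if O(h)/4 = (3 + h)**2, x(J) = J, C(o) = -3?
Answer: -972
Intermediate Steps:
E(k) = -3
O(h) = 4*(3 + h)**2
E(x(1))*O(6) = -12*(3 + 6)**2 = -12*9**2 = -12*81 = -3*324 = -972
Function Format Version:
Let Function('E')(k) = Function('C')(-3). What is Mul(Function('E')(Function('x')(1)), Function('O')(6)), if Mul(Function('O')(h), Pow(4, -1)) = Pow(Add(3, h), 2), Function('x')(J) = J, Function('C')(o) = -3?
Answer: -972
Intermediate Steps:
Function('E')(k) = -3
Function('O')(h) = Mul(4, Pow(Add(3, h), 2))
Mul(Function('E')(Function('x')(1)), Function('O')(6)) = Mul(-3, Mul(4, Pow(Add(3, 6), 2))) = Mul(-3, Mul(4, Pow(9, 2))) = Mul(-3, Mul(4, 81)) = Mul(-3, 324) = -972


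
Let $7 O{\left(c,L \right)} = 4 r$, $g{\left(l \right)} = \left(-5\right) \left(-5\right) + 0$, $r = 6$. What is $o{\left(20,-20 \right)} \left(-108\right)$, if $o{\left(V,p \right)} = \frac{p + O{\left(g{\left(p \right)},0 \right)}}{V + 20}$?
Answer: $\frac{1566}{35} \approx 44.743$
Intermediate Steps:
$g{\left(l \right)} = 25$ ($g{\left(l \right)} = 25 + 0 = 25$)
$O{\left(c,L \right)} = \frac{24}{7}$ ($O{\left(c,L \right)} = \frac{4 \cdot 6}{7} = \frac{1}{7} \cdot 24 = \frac{24}{7}$)
$o{\left(V,p \right)} = \frac{\frac{24}{7} + p}{20 + V}$ ($o{\left(V,p \right)} = \frac{p + \frac{24}{7}}{V + 20} = \frac{\frac{24}{7} + p}{20 + V}$)
$o{\left(20,-20 \right)} \left(-108\right) = \frac{\frac{24}{7} - 20}{20 + 20} \left(-108\right) = \frac{1}{40} \left(- \frac{116}{7}\right) \left(-108\right) = \left(- \frac{29}{70}\right) \left(-108\right) = \frac{1566}{35}$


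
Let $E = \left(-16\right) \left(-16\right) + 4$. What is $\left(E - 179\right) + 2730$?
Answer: $2811$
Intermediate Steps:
$E = 260$ ($E = 256 + 4 = 260$)
$\left(E - 179\right) + 2730 = \left(260 - 179\right) + 2730 = 81 + 2730 = 2811$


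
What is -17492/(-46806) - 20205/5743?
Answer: -422629337/134403429 ≈ -3.1445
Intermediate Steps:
-17492/(-46806) - 20205/5743 = -17492*(-1/46806) - 20205*1/5743 = 8746/23403 - 20205/5743 = -422629337/134403429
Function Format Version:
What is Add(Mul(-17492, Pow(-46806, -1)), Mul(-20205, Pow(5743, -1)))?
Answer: Rational(-422629337, 134403429) ≈ -3.1445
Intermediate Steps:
Add(Mul(-17492, Pow(-46806, -1)), Mul(-20205, Pow(5743, -1))) = Add(Mul(-17492, Rational(-1, 46806)), Mul(-20205, Rational(1, 5743))) = Add(Rational(8746, 23403), Rational(-20205, 5743)) = Rational(-422629337, 134403429)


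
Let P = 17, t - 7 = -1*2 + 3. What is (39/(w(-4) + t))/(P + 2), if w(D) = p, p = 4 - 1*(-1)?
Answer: 3/19 ≈ 0.15789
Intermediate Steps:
t = 8 (t = 7 + (-1*2 + 3) = 7 + (-2 + 3) = 7 + 1 = 8)
p = 5 (p = 4 + 1 = 5)
w(D) = 5
(39/(w(-4) + t))/(P + 2) = (39/(5 + 8))/(17 + 2) = (39/13)/19 = (39*(1/13))*(1/19) = 3*(1/19) = 3/19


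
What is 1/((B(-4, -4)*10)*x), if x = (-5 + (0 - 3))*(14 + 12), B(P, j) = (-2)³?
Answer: 1/16640 ≈ 6.0096e-5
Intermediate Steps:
B(P, j) = -8
x = -208 (x = (-5 - 3)*26 = -8*26 = -208)
1/((B(-4, -4)*10)*x) = 1/(-8*10*(-208)) = 1/(-80*(-208)) = 1/16640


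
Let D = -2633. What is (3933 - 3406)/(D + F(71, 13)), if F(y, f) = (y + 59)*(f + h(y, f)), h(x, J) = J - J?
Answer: -527/943 ≈ -0.55886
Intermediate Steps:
h(x, J) = 0
F(y, f) = f*(59 + y) (F(y, f) = (y + 59)*(f + 0) = (59 + y)*f = f*(59 + y))
(3933 - 3406)/(D + F(71, 13)) = (3933 - 3406)/(-2633 + 13*(59 + 71)) = 527/(-2633 + 13*130) = 527/(-2633 + 1690) = 527/(-943) = 527*(-1/943) = -527/943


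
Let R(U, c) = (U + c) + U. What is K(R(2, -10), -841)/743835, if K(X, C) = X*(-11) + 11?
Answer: 77/743835 ≈ 0.00010352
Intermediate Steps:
R(U, c) = c + 2*U
K(X, C) = 11 - 11*X (K(X, C) = -11*X + 11 = 11 - 11*X)
K(R(2, -10), -841)/743835 = (11 - 11*(-10 + 2*2))/743835 = (11 - 11*(-10 + 4))*(1/743835) = (11 - 11*(-6))*(1/743835) = (11 + 66)*(1/743835) = 77*(1/743835) = 77/743835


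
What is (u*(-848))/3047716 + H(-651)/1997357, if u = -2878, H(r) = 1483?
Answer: 1219789351259/1521844221653 ≈ 0.80152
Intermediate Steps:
(u*(-848))/3047716 + H(-651)/1997357 = -2878*(-848)/3047716 + 1483/1997357 = 2440544*(1/3047716) + 1483*(1/1997357) = 610136/761929 + 1483/1997357 = 1219789351259/1521844221653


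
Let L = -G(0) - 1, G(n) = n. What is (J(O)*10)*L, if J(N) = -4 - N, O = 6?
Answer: 100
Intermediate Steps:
L = -1 (L = -1*0 - 1 = 0 - 1 = -1)
(J(O)*10)*L = ((-4 - 1*6)*10)*(-1) = ((-4 - 6)*10)*(-1) = -10*10*(-1) = -100*(-1) = 100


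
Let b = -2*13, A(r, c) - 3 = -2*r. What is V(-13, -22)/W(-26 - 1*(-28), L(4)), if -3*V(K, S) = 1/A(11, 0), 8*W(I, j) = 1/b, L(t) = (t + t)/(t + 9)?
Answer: -208/57 ≈ -3.6491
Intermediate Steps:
L(t) = 2*t/(9 + t) (L(t) = (2*t)/(9 + t) = 2*t/(9 + t))
A(r, c) = 3 - 2*r
b = -26
W(I, j) = -1/208 (W(I, j) = (⅛)/(-26) = (⅛)*(-1/26) = -1/208)
V(K, S) = 1/57 (V(K, S) = -1/(3*(3 - 2*11)) = -1/(3*(3 - 22)) = -⅓/(-19) = -⅓*(-1/19) = 1/57)
V(-13, -22)/W(-26 - 1*(-28), L(4)) = 1/(57*(-1/208)) = (1/57)*(-208) = -208/57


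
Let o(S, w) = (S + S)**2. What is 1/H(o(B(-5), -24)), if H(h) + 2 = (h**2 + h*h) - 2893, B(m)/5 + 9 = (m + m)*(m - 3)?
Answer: 1/508233617105 ≈ 1.9676e-12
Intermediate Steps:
B(m) = -45 + 10*m*(-3 + m) (B(m) = -45 + 5*((m + m)*(m - 3)) = -45 + 5*((2*m)*(-3 + m)) = -45 + 5*(2*m*(-3 + m)) = -45 + 10*m*(-3 + m))
o(S, w) = 4*S**2 (o(S, w) = (2*S)**2 = 4*S**2)
H(h) = -2895 + 2*h**2 (H(h) = -2 + ((h**2 + h*h) - 2893) = -2 + ((h**2 + h**2) - 2893) = -2 + (2*h**2 - 2893) = -2 + (-2893 + 2*h**2) = -2895 + 2*h**2)
1/H(o(B(-5), -24)) = 1/(-2895 + 2*(4*(-45 - 30*(-5) + 10*(-5)**2)**2)**2) = 1/(-2895 + 2*(4*(-45 + 150 + 10*25)**2)**2) = 1/(-2895 + 2*(4*(-45 + 150 + 250)**2)**2) = 1/(-2895 + 2*(4*355**2)**2) = 1/(-2895 + 2*(4*126025)**2) = 1/(-2895 + 2*504100**2) = 1/(-2895 + 2*254116810000) = 1/(-2895 + 508233620000) = 1/508233617105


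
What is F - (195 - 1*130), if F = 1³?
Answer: -64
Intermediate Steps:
F = 1
F - (195 - 1*130) = 1 - (195 - 1*130) = 1 - (195 - 130) = 1 - 1*65 = 1 - 65 = -64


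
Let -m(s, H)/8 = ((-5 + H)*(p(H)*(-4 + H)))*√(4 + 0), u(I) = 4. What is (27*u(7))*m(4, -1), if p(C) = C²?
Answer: -51840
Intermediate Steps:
m(s, H) = -16*H²*(-5 + H)*(-4 + H) (m(s, H) = -8*(-5 + H)*(H²*(-4 + H))*√(4 + 0) = -8*H²*(-5 + H)*(-4 + H)*√4 = -8*H²*(-5 + H)*(-4 + H)*2 = -16*H²*(-5 + H)*(-4 + H))
(27*u(7))*m(4, -1) = (27*4)*(16*(-1)²*(-20 - 1*(-1)² + 9*(-1))) = 108*(16*1*(-20 - 1*1 - 9)) = 108*(16*1*(-20 - 1 - 9)) = 108*(16*1*(-30)) = 108*(-480) = -51840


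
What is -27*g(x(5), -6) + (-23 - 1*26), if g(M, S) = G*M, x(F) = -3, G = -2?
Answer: -211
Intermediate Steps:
g(M, S) = -2*M
-27*g(x(5), -6) + (-23 - 1*26) = -(-54)*(-3) + (-23 - 1*26) = -27*6 + (-23 - 26) = -162 - 49 = -211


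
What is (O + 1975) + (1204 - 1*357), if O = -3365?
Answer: -543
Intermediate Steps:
(O + 1975) + (1204 - 1*357) = (-3365 + 1975) + (1204 - 1*357) = -1390 + (1204 - 357) = -1390 + 847 = -543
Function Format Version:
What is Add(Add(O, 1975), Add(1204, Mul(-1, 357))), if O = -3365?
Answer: -543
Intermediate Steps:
Add(Add(O, 1975), Add(1204, Mul(-1, 357))) = Add(Add(-3365, 1975), Add(1204, Mul(-1, 357))) = Add(-1390, Add(1204, -357)) = Add(-1390, 847) = -543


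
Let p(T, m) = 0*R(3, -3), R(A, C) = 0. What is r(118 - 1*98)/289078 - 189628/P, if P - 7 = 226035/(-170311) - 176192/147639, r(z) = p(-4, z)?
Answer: -2384054958749406/56316401513 ≈ -42333.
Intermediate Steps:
p(T, m) = 0 (p(T, m) = 0*0 = 0)
r(z) = 0
P = 112632803026/25144545729 (P = 7 + (226035/(-170311) - 176192/147639) = 7 + (226035*(-1/170311) - 176192*1/147639) = 7 + (-226035/170311 - 176192/147639) = 7 - 63379017077/25144545729 = 112632803026/25144545729 ≈ 4.4794)
r(118 - 1*98)/289078 - 189628/P = 0/289078 - 189628/112632803026/25144545729 = 0*(1/289078) - 189628*25144545729/112632803026 = 0 - 2384054958749406/56316401513 = -2384054958749406/56316401513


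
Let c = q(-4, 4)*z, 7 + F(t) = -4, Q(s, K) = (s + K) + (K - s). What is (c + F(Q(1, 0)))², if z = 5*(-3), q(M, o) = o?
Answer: 5041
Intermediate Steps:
Q(s, K) = 2*K (Q(s, K) = (K + s) + (K - s) = 2*K)
z = -15
F(t) = -11 (F(t) = -7 - 4 = -11)
c = -60 (c = 4*(-15) = -60)
(c + F(Q(1, 0)))² = (-60 - 11)² = (-71)² = 5041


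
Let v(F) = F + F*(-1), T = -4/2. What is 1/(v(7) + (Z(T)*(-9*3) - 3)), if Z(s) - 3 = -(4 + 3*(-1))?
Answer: -1/57 ≈ -0.017544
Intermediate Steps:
T = -2 (T = -4*½ = -2)
v(F) = 0 (v(F) = F - F = 0)
Z(s) = 2 (Z(s) = 3 - (4 + 3*(-1)) = 3 - (4 - 3) = 3 - 1*1 = 3 - 1 = 2)
1/(v(7) + (Z(T)*(-9*3) - 3)) = 1/(0 + (2*(-9*3) - 3)) = 1/(0 + (2*(-27) - 3)) = 1/(0 + (-54 - 3)) = 1/(0 - 57) = 1/(-57) = -1/57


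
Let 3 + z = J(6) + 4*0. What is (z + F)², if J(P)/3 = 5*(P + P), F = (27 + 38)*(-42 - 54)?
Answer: 36759969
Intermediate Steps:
F = -6240 (F = 65*(-96) = -6240)
J(P) = 30*P (J(P) = 3*(5*(P + P)) = 3*(5*(2*P)) = 3*(10*P) = 30*P)
z = 177 (z = -3 + (30*6 + 4*0) = -3 + (180 + 0) = -3 + 180 = 177)
(z + F)² = (177 - 6240)² = (-6063)² = 36759969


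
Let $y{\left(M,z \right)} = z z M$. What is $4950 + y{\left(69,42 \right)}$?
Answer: $126666$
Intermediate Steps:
$y{\left(M,z \right)} = M z^{2}$ ($y{\left(M,z \right)} = z^{2} M = M z^{2}$)
$4950 + y{\left(69,42 \right)} = 4950 + 69 \cdot 42^{2} = 4950 + 69 \cdot 1764 = 4950 + 121716 = 126666$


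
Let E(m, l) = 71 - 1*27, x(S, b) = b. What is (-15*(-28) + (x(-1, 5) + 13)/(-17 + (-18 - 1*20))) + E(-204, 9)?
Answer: 25502/55 ≈ 463.67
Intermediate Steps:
E(m, l) = 44 (E(m, l) = 71 - 27 = 44)
(-15*(-28) + (x(-1, 5) + 13)/(-17 + (-18 - 1*20))) + E(-204, 9) = (-15*(-28) + (5 + 13)/(-17 + (-18 - 1*20))) + 44 = (420 + 18/(-17 + (-18 - 20))) + 44 = (420 + 18/(-17 - 38)) + 44 = (420 + 18/(-55)) + 44 = (420 + 18*(-1/55)) + 44 = (420 - 18/55) + 44 = 23082/55 + 44 = 25502/55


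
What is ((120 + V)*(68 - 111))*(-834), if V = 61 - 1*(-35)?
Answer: 7746192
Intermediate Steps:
V = 96 (V = 61 + 35 = 96)
((120 + V)*(68 - 111))*(-834) = ((120 + 96)*(68 - 111))*(-834) = (216*(-43))*(-834) = -9288*(-834) = 7746192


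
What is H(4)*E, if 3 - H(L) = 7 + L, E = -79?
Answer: 632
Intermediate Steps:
H(L) = -4 - L (H(L) = 3 - (7 + L) = 3 + (-7 - L) = -4 - L)
H(4)*E = (-4 - 1*4)*(-79) = (-4 - 4)*(-79) = -8*(-79) = 632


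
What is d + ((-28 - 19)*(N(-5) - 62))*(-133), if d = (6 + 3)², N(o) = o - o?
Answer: -387481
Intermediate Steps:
N(o) = 0
d = 81 (d = 9² = 81)
d + ((-28 - 19)*(N(-5) - 62))*(-133) = 81 + ((-28 - 19)*(0 - 62))*(-133) = 81 - 47*(-62)*(-133) = 81 + 2914*(-133) = 81 - 387562 = -387481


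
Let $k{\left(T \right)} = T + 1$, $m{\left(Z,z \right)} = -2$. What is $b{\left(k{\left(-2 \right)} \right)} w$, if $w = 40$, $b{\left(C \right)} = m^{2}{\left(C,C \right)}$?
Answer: $160$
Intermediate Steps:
$k{\left(T \right)} = 1 + T$
$b{\left(C \right)} = 4$ ($b{\left(C \right)} = \left(-2\right)^{2} = 4$)
$b{\left(k{\left(-2 \right)} \right)} w = 4 \cdot 40 = 160$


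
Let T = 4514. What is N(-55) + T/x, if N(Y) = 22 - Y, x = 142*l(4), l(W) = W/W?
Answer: 7724/71 ≈ 108.79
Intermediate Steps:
l(W) = 1
x = 142 (x = 142*1 = 142)
N(-55) + T/x = (22 - 1*(-55)) + 4514/142 = (22 + 55) + 4514*(1/142) = 77 + 2257/71 = 7724/71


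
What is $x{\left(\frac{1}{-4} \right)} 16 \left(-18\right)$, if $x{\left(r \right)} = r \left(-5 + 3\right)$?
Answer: $-144$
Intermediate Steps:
$x{\left(r \right)} = - 2 r$ ($x{\left(r \right)} = r \left(-2\right) = - 2 r$)
$x{\left(\frac{1}{-4} \right)} 16 \left(-18\right) = - \frac{2}{-4} \cdot 16 \left(-18\right) = \left(-2\right) \left(- \frac{1}{4}\right) 16 \left(-18\right) = \frac{1}{2} \cdot 16 \left(-18\right) = 8 \left(-18\right) = -144$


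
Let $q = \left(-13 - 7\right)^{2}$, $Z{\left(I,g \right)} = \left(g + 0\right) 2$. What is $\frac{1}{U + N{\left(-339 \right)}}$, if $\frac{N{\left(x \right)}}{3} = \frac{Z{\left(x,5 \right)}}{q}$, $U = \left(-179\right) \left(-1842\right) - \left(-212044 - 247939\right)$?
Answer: $\frac{40}{31588043} \approx 1.2663 \cdot 10^{-6}$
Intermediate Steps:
$Z{\left(I,g \right)} = 2 g$ ($Z{\left(I,g \right)} = g 2 = 2 g$)
$q = 400$ ($q = \left(-20\right)^{2} = 400$)
$U = 789701$ ($U = 329718 - -459983 = 329718 + 459983 = 789701$)
$N{\left(x \right)} = \frac{3}{40}$ ($N{\left(x \right)} = 3 \frac{2 \cdot 5}{400} = 3 \cdot 10 \cdot \frac{1}{400} = 3 \cdot \frac{1}{40} = \frac{3}{40}$)
$\frac{1}{U + N{\left(-339 \right)}} = \frac{1}{789701 + \frac{3}{40}} = \frac{1}{\frac{31588043}{40}} = \frac{40}{31588043}$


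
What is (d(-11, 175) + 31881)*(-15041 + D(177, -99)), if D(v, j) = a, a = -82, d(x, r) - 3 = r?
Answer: -484828257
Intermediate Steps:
d(x, r) = 3 + r
D(v, j) = -82
(d(-11, 175) + 31881)*(-15041 + D(177, -99)) = ((3 + 175) + 31881)*(-15041 - 82) = (178 + 31881)*(-15123) = 32059*(-15123) = -484828257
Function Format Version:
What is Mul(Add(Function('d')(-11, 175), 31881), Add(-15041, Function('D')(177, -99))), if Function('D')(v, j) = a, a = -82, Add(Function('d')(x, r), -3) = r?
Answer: -484828257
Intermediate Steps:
Function('d')(x, r) = Add(3, r)
Function('D')(v, j) = -82
Mul(Add(Function('d')(-11, 175), 31881), Add(-15041, Function('D')(177, -99))) = Mul(Add(Add(3, 175), 31881), Add(-15041, -82)) = Mul(Add(178, 31881), -15123) = Mul(32059, -15123) = -484828257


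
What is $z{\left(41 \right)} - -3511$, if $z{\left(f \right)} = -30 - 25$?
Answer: $3456$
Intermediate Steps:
$z{\left(f \right)} = -55$
$z{\left(41 \right)} - -3511 = -55 - -3511 = -55 + 3511 = 3456$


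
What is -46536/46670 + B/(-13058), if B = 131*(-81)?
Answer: -56225859/304708430 ≈ -0.18452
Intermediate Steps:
B = -10611
-46536/46670 + B/(-13058) = -46536/46670 - 10611/(-13058) = -46536*1/46670 - 10611*(-1/13058) = -23268/23335 + 10611/13058 = -56225859/304708430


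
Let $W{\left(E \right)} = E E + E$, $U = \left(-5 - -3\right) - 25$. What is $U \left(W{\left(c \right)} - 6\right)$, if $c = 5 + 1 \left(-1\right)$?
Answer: $-378$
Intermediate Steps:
$c = 4$ ($c = 5 - 1 = 4$)
$U = -27$ ($U = \left(-5 + 3\right) - 25 = -2 - 25 = -27$)
$W{\left(E \right)} = E + E^{2}$ ($W{\left(E \right)} = E^{2} + E = E + E^{2}$)
$U \left(W{\left(c \right)} - 6\right) = - 27 \left(4 \left(1 + 4\right) - 6\right) = - 27 \left(4 \cdot 5 - 6\right) = - 27 \left(20 - 6\right) = \left(-27\right) 14 = -378$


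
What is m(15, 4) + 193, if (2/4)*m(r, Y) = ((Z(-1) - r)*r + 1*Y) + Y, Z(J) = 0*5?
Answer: -241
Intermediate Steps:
Z(J) = 0
m(r, Y) = -2*r² + 4*Y (m(r, Y) = 2*(((0 - r)*r + 1*Y) + Y) = 2*(((-r)*r + Y) + Y) = 2*((-r² + Y) + Y) = 2*((Y - r²) + Y) = 2*(-r² + 2*Y) = -2*r² + 4*Y)
m(15, 4) + 193 = (-2*15² + 4*4) + 193 = (-2*225 + 16) + 193 = (-450 + 16) + 193 = -434 + 193 = -241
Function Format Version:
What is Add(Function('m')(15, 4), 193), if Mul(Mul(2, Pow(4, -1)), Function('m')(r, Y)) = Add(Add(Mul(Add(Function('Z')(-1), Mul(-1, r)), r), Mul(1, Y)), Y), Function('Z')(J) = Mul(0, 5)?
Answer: -241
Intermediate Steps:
Function('Z')(J) = 0
Function('m')(r, Y) = Add(Mul(-2, Pow(r, 2)), Mul(4, Y)) (Function('m')(r, Y) = Mul(2, Add(Add(Mul(Add(0, Mul(-1, r)), r), Mul(1, Y)), Y)) = Mul(2, Add(Add(Mul(Mul(-1, r), r), Y), Y)) = Mul(2, Add(Add(Mul(-1, Pow(r, 2)), Y), Y)) = Mul(2, Add(Add(Y, Mul(-1, Pow(r, 2))), Y)) = Mul(2, Add(Mul(-1, Pow(r, 2)), Mul(2, Y))) = Add(Mul(-2, Pow(r, 2)), Mul(4, Y)))
Add(Function('m')(15, 4), 193) = Add(Add(Mul(-2, Pow(15, 2)), Mul(4, 4)), 193) = Add(Add(Mul(-2, 225), 16), 193) = Add(Add(-450, 16), 193) = Add(-434, 193) = -241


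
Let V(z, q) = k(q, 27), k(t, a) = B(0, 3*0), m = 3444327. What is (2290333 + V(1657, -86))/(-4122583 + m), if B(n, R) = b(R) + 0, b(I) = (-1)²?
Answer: -1145167/339128 ≈ -3.3768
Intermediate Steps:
b(I) = 1
B(n, R) = 1 (B(n, R) = 1 + 0 = 1)
k(t, a) = 1
V(z, q) = 1
(2290333 + V(1657, -86))/(-4122583 + m) = (2290333 + 1)/(-4122583 + 3444327) = 2290334/(-678256) = 2290334*(-1/678256) = -1145167/339128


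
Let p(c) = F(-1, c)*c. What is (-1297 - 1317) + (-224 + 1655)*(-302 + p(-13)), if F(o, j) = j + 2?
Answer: -230143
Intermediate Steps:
F(o, j) = 2 + j
p(c) = c*(2 + c) (p(c) = (2 + c)*c = c*(2 + c))
(-1297 - 1317) + (-224 + 1655)*(-302 + p(-13)) = (-1297 - 1317) + (-224 + 1655)*(-302 - 13*(2 - 13)) = -2614 + 1431*(-302 - 13*(-11)) = -2614 + 1431*(-302 + 143) = -2614 + 1431*(-159) = -2614 - 227529 = -230143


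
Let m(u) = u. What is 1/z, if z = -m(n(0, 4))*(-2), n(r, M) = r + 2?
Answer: 1/4 ≈ 0.25000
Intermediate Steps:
n(r, M) = 2 + r
z = 4 (z = -(2 + 0)*(-2) = -2*(-2) = -1*(-4) = 4)
1/z = 1/4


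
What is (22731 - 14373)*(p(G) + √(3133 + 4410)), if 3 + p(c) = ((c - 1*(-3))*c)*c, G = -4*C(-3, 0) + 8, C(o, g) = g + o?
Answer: 76868526 + 8358*√7543 ≈ 7.7594e+7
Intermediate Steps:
G = 20 (G = -4*(0 - 3) + 8 = -4*(-3) + 8 = 12 + 8 = 20)
p(c) = -3 + c²*(3 + c) (p(c) = -3 + ((c - 1*(-3))*c)*c = -3 + ((c + 3)*c)*c = -3 + ((3 + c)*c)*c = -3 + (c*(3 + c))*c = -3 + c²*(3 + c))
(22731 - 14373)*(p(G) + √(3133 + 4410)) = (22731 - 14373)*((-3 + 20³ + 3*20²) + √(3133 + 4410)) = 8358*((-3 + 8000 + 3*400) + √7543) = 8358*((-3 + 8000 + 1200) + √7543) = 8358*(9197 + √7543) = 76868526 + 8358*√7543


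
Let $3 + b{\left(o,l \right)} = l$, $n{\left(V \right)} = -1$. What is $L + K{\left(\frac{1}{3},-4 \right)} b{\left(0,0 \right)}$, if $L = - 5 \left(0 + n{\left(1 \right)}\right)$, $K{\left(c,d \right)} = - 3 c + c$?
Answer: $7$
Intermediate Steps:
$K{\left(c,d \right)} = - 2 c$
$L = 5$ ($L = - 5 \left(0 - 1\right) = \left(-5\right) \left(-1\right) = 5$)
$b{\left(o,l \right)} = -3 + l$
$L + K{\left(\frac{1}{3},-4 \right)} b{\left(0,0 \right)} = 5 + - \frac{2}{3} \left(-3 + 0\right) = 5 + \left(-2\right) \frac{1}{3} \left(-3\right) = 5 - -2 = 5 + 2 = 7$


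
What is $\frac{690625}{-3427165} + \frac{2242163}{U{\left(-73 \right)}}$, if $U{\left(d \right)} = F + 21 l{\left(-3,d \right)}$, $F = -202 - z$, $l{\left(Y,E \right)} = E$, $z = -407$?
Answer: $- \frac{1537035941579}{910255024} \approx -1688.6$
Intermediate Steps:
$F = 205$ ($F = -202 - -407 = -202 + 407 = 205$)
$U{\left(d \right)} = 205 + 21 d$
$\frac{690625}{-3427165} + \frac{2242163}{U{\left(-73 \right)}} = \frac{690625}{-3427165} + \frac{2242163}{205 + 21 \left(-73\right)} = 690625 \left(- \frac{1}{3427165}\right) + \frac{2242163}{205 - 1533} = - \frac{138125}{685433} + \frac{2242163}{-1328} = - \frac{138125}{685433} + 2242163 \left(- \frac{1}{1328}\right) = - \frac{138125}{685433} - \frac{2242163}{1328} = - \frac{1537035941579}{910255024}$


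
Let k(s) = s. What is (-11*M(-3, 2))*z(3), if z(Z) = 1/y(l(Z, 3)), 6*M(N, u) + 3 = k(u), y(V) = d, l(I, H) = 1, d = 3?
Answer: 11/18 ≈ 0.61111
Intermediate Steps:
y(V) = 3
M(N, u) = -1/2 + u/6
z(Z) = 1/3
(-11*M(-3, 2))*z(3) = -11*(-1/2 + (1/6)*2)*(1/3) = -11*(-1/2 + 1/3)*(1/3) = -11*(-1/6)*(1/3) = (11/6)*(1/3) = 11/18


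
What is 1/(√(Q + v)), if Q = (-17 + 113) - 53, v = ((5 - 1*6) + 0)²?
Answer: √11/22 ≈ 0.15076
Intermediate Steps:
v = 1 (v = ((5 - 6) + 0)² = (-1 + 0)² = (-1)² = 1)
Q = 43 (Q = 96 - 53 = 43)
1/(√(Q + v)) = 1/(√(43 + 1)) = 1/(√44) = 1/(2*√11) = √11/22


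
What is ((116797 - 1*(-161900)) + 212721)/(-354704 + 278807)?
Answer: -54602/8433 ≈ -6.4748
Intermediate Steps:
((116797 - 1*(-161900)) + 212721)/(-354704 + 278807) = ((116797 + 161900) + 212721)/(-75897) = (278697 + 212721)*(-1/75897) = 491418*(-1/75897) = -54602/8433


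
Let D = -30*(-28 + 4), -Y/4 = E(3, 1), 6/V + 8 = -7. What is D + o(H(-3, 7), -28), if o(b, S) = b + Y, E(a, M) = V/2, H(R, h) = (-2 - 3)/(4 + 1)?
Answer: 3599/5 ≈ 719.80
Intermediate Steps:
V = -⅖ (V = 6/(-8 - 7) = 6/(-15) = 6*(-1/15) = -⅖ ≈ -0.40000)
H(R, h) = -1 (H(R, h) = -5/5 = -5*⅕ = -1)
E(a, M) = -⅕ (E(a, M) = -⅖/2 = -⅖*½ = -⅕)
Y = ⅘ (Y = -4*(-⅕) = ⅘ ≈ 0.80000)
o(b, S) = ⅘ + b (o(b, S) = b + ⅘ = ⅘ + b)
D = 720 (D = -30*(-24) = 720)
D + o(H(-3, 7), -28) = 720 + (⅘ - 1) = 720 - ⅕ = 3599/5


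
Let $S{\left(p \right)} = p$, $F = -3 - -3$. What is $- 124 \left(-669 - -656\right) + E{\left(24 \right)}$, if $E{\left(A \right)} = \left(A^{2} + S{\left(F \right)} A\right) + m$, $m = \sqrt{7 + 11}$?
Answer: $2188 + 3 \sqrt{2} \approx 2192.2$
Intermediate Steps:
$F = 0$ ($F = -3 + 3 = 0$)
$m = 3 \sqrt{2}$ ($m = \sqrt{18} = 3 \sqrt{2} \approx 4.2426$)
$E{\left(A \right)} = A^{2} + 3 \sqrt{2}$ ($E{\left(A \right)} = \left(A^{2} + 0 A\right) + 3 \sqrt{2} = \left(A^{2} + 0\right) + 3 \sqrt{2} = A^{2} + 3 \sqrt{2}$)
$- 124 \left(-669 - -656\right) + E{\left(24 \right)} = - 124 \left(-669 - -656\right) + \left(24^{2} + 3 \sqrt{2}\right) = - 124 \left(-669 + 656\right) + \left(576 + 3 \sqrt{2}\right) = \left(-124\right) \left(-13\right) + \left(576 + 3 \sqrt{2}\right) = 1612 + \left(576 + 3 \sqrt{2}\right) = 2188 + 3 \sqrt{2}$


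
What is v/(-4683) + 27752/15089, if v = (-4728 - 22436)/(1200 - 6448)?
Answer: 170408482793/92708264544 ≈ 1.8381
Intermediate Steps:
v = 6791/1312 (v = -27164/(-5248) = -27164*(-1/5248) = 6791/1312 ≈ 5.1761)
v/(-4683) + 27752/15089 = (6791/1312)/(-4683) + 27752/15089 = (6791/1312)*(-1/4683) + 27752*(1/15089) = -6791/6144096 + 27752/15089 = 170408482793/92708264544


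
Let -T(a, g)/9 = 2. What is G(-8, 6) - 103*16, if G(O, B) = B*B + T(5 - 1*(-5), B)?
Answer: -1630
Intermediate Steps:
T(a, g) = -18 (T(a, g) = -9*2 = -18)
G(O, B) = -18 + B² (G(O, B) = B*B - 18 = B² - 18 = -18 + B²)
G(-8, 6) - 103*16 = (-18 + 6²) - 103*16 = (-18 + 36) - 1648 = 18 - 1648 = -1630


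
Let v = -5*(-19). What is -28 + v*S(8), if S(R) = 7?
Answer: 637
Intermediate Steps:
v = 95
-28 + v*S(8) = -28 + 95*7 = -28 + 665 = 637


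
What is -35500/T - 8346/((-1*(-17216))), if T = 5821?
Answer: -329875033/50107168 ≈ -6.5834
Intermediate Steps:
-35500/T - 8346/((-1*(-17216))) = -35500/5821 - 8346/((-1*(-17216))) = -35500*1/5821 - 8346/17216 = -35500/5821 - 8346*1/17216 = -35500/5821 - 4173/8608 = -329875033/50107168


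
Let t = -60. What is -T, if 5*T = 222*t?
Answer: 2664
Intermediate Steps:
T = -2664 (T = (222*(-60))/5 = (⅕)*(-13320) = -2664)
-T = -1*(-2664) = 2664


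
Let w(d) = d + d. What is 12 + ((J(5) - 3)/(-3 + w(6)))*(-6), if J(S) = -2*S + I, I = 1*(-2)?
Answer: 22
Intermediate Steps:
I = -2
w(d) = 2*d
J(S) = -2 - 2*S (J(S) = -2*S - 2 = -2 - 2*S)
12 + ((J(5) - 3)/(-3 + w(6)))*(-6) = 12 + (((-2 - 2*5) - 3)/(-3 + 2*6))*(-6) = 12 + (((-2 - 10) - 3)/(-3 + 12))*(-6) = 12 + ((-12 - 3)/9)*(-6) = 12 - 15*⅑*(-6) = 12 - 5/3*(-6) = 12 + 10 = 22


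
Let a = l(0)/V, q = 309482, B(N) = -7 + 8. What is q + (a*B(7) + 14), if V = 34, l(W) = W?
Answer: 309496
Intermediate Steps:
B(N) = 1
a = 0 (a = 0/34 = 0*(1/34) = 0)
q + (a*B(7) + 14) = 309482 + (0*1 + 14) = 309482 + (0 + 14) = 309482 + 14 = 309496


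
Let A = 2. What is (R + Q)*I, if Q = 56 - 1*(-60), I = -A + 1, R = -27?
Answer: -89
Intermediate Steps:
I = -1 (I = -1*2 + 1 = -2 + 1 = -1)
Q = 116 (Q = 56 + 60 = 116)
(R + Q)*I = (-27 + 116)*(-1) = 89*(-1) = -89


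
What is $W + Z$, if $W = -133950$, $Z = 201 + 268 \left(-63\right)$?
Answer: $-150633$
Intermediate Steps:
$Z = -16683$ ($Z = 201 - 16884 = -16683$)
$W + Z = -133950 - 16683 = -150633$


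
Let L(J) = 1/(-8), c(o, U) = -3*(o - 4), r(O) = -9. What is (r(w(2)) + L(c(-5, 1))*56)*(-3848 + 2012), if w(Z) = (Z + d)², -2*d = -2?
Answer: 29376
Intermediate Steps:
d = 1 (d = -½*(-2) = 1)
w(Z) = (1 + Z)² (w(Z) = (Z + 1)² = (1 + Z)²)
c(o, U) = 12 - 3*o (c(o, U) = -3*(-4 + o) = 12 - 3*o)
L(J) = -⅛
(r(w(2)) + L(c(-5, 1))*56)*(-3848 + 2012) = (-9 - ⅛*56)*(-3848 + 2012) = (-9 - 7)*(-1836) = -16*(-1836) = 29376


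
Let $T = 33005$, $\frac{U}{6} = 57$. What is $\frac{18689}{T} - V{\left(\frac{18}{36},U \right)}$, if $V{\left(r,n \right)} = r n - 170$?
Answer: $- \frac{14316}{33005} \approx -0.43375$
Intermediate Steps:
$U = 342$ ($U = 6 \cdot 57 = 342$)
$V{\left(r,n \right)} = -170 + n r$ ($V{\left(r,n \right)} = n r - 170 = -170 + n r$)
$\frac{18689}{T} - V{\left(\frac{18}{36},U \right)} = \frac{18689}{33005} - \left(-170 + 342 \cdot \frac{18}{36}\right) = 18689 \cdot \frac{1}{33005} - \left(-170 + 342 \cdot 18 \cdot \frac{1}{36}\right) = \frac{18689}{33005} - \left(-170 + 342 \cdot \frac{1}{2}\right) = \frac{18689}{33005} - \left(-170 + 171\right) = \frac{18689}{33005} - 1 = - \frac{14316}{33005}$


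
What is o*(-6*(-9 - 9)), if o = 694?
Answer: 74952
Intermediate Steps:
o*(-6*(-9 - 9)) = 694*(-6*(-9 - 9)) = 694*(-6*(-18)) = 694*108 = 74952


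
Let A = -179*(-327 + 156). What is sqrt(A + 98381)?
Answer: sqrt(128990) ≈ 359.15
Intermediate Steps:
A = 30609 (A = -179*(-171) = 30609)
sqrt(A + 98381) = sqrt(30609 + 98381) = sqrt(128990)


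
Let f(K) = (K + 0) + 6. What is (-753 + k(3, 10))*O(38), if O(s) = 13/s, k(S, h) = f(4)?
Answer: -9659/38 ≈ -254.18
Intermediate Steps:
f(K) = 6 + K (f(K) = K + 6 = 6 + K)
k(S, h) = 10 (k(S, h) = 6 + 4 = 10)
(-753 + k(3, 10))*O(38) = (-753 + 10)*(13/38) = -9659/38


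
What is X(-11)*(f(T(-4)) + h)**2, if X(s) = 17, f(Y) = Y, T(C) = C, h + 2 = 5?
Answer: 17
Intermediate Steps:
h = 3 (h = -2 + 5 = 3)
X(-11)*(f(T(-4)) + h)**2 = 17*(-4 + 3)**2 = 17*(-1)**2 = 17*1 = 17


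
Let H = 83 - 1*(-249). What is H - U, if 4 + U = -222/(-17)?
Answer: 5490/17 ≈ 322.94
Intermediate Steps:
U = 154/17 (U = -4 - 222/(-17) = -4 - 222*(-1/17) = -4 + 222/17 = 154/17 ≈ 9.0588)
H = 332 (H = 83 + 249 = 332)
H - U = 332 - 1*154/17 = 332 - 154/17 = 5490/17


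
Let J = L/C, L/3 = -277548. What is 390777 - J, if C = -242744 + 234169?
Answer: 3350080131/8575 ≈ 3.9068e+5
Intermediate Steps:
L = -832644 (L = 3*(-277548) = -832644)
C = -8575
J = 832644/8575 (J = -832644/(-8575) = -832644*(-1/8575) = 832644/8575 ≈ 97.101)
390777 - J = 390777 - 1*832644/8575 = 390777 - 832644/8575 = 3350080131/8575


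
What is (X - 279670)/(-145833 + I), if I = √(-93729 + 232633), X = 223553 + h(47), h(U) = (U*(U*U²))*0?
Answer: 8183710461/21267124985 + 112234*√34726/21267124985 ≈ 0.38579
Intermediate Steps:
h(U) = 0 (h(U) = (U*U³)*0 = U⁴*0 = 0)
X = 223553 (X = 223553 + 0 = 223553)
I = 2*√34726 (I = √138904 = 2*√34726 ≈ 372.70)
(X - 279670)/(-145833 + I) = (223553 - 279670)/(-145833 + 2*√34726) = -56117/(-145833 + 2*√34726)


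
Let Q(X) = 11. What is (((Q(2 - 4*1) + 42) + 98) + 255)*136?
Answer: 55216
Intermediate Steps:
(((Q(2 - 4*1) + 42) + 98) + 255)*136 = (((11 + 42) + 98) + 255)*136 = ((53 + 98) + 255)*136 = (151 + 255)*136 = 406*136 = 55216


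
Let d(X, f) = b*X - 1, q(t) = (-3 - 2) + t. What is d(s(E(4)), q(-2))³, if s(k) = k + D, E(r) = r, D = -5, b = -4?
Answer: 27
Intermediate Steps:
q(t) = -5 + t
s(k) = -5 + k (s(k) = k - 5 = -5 + k)
d(X, f) = -1 - 4*X (d(X, f) = -4*X - 1 = -1 - 4*X)
d(s(E(4)), q(-2))³ = (-1 - 4*(-5 + 4))³ = (-1 - 4*(-1))³ = (-1 + 4)³ = 3³ = 27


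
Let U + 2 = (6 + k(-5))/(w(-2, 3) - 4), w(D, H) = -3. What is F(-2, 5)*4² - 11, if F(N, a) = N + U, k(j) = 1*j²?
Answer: -1021/7 ≈ -145.86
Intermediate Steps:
k(j) = j²
U = -45/7 (U = -2 + (6 + (-5)²)/(-3 - 4) = -2 + (6 + 25)/(-7) = -2 + 31*(-⅐) = -2 - 31/7 = -45/7 ≈ -6.4286)
F(N, a) = -45/7 + N (F(N, a) = N - 45/7 = -45/7 + N)
F(-2, 5)*4² - 11 = (-45/7 - 2)*4² - 11 = -59/7*16 - 11 = -944/7 - 11 = -1021/7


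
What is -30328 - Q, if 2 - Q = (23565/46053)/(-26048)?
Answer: -12127840187695/399862848 ≈ -30330.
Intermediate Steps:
Q = 799733551/399862848 (Q = 2 - 23565/46053/(-26048) = 2 - 23565*(1/46053)*(-1)/26048 = 2 - 7855*(-1)/(15351*26048) = 2 - 1*(-7855/399862848) = 2 + 7855/399862848 = 799733551/399862848 ≈ 2.0000)
-30328 - Q = -30328 - 1*799733551/399862848 = -30328 - 799733551/399862848 = -12127840187695/399862848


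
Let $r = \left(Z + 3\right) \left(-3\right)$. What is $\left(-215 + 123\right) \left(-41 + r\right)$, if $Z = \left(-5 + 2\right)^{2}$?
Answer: $7084$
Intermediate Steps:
$Z = 9$ ($Z = \left(-3\right)^{2} = 9$)
$r = -36$ ($r = \left(9 + 3\right) \left(-3\right) = 12 \left(-3\right) = -36$)
$\left(-215 + 123\right) \left(-41 + r\right) = \left(-215 + 123\right) \left(-41 - 36\right) = \left(-92\right) \left(-77\right) = 7084$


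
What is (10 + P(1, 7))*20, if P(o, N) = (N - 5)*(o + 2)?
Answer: 320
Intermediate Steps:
P(o, N) = (-5 + N)*(2 + o)
(10 + P(1, 7))*20 = (10 + (-10 - 5*1 + 2*7 + 7*1))*20 = (10 + (-10 - 5 + 14 + 7))*20 = (10 + 6)*20 = 16*20 = 320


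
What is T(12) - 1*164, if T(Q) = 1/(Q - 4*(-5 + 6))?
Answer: -1311/8 ≈ -163.88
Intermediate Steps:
T(Q) = 1/(-4 + Q) (T(Q) = 1/(Q - 4*1) = 1/(Q - 4) = 1/(-4 + Q))
T(12) - 1*164 = 1/(-4 + 12) - 1*164 = 1/8 - 164 = ⅛ - 164 = -1311/8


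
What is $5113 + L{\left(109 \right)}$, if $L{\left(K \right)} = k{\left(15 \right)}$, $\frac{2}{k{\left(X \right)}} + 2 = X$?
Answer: $\frac{66471}{13} \approx 5113.2$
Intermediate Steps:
$k{\left(X \right)} = \frac{2}{-2 + X}$
$L{\left(K \right)} = \frac{2}{13}$ ($L{\left(K \right)} = \frac{2}{-2 + 15} = \frac{2}{13}$)
$5113 + L{\left(109 \right)} = 5113 + \frac{2}{13} = \frac{66471}{13}$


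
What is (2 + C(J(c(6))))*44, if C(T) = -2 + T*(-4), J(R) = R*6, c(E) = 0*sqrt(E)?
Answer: 0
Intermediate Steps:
c(E) = 0
J(R) = 6*R
C(T) = -2 - 4*T
(2 + C(J(c(6))))*44 = (2 + (-2 - 24*0))*44 = (2 + (-2 - 4*0))*44 = (2 + (-2 + 0))*44 = (2 - 2)*44 = 0*44 = 0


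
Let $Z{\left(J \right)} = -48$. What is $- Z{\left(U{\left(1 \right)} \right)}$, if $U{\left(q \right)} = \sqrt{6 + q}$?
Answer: $48$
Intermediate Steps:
$- Z{\left(U{\left(1 \right)} \right)} = \left(-1\right) \left(-48\right) = 48$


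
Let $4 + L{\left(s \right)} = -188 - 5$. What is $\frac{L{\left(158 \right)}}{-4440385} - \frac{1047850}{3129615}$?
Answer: $- \frac{930448177619}{2779339100355} \approx -0.33477$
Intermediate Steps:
$L{\left(s \right)} = -197$ ($L{\left(s \right)} = -4 - 193 = -197$)
$\frac{L{\left(158 \right)}}{-4440385} - \frac{1047850}{3129615} = - \frac{197}{-4440385} - \frac{1047850}{3129615} = \left(-197\right) \left(- \frac{1}{4440385}\right) - \frac{209570}{625923} = \frac{197}{4440385} - \frac{209570}{625923} = - \frac{930448177619}{2779339100355}$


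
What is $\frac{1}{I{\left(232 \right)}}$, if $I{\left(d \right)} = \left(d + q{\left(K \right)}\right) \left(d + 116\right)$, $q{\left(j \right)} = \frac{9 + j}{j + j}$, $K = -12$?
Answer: $\frac{2}{161559} \approx 1.2379 \cdot 10^{-5}$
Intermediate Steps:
$q{\left(j \right)} = \frac{9 + j}{2 j}$
$I{\left(d \right)} = \left(116 + d\right) \left(\frac{1}{8} + d\right)$ ($I{\left(d \right)} = \left(d + \frac{9 - 12}{2 \left(-12\right)}\right) \left(d + 116\right) = \left(d + \frac{1}{2} \left(- \frac{1}{12}\right) \left(-3\right)\right) \left(116 + d\right) = \left(d + \frac{1}{8}\right) \left(116 + d\right) = \left(\frac{1}{8} + d\right) \left(116 + d\right) = \left(116 + d\right) \left(\frac{1}{8} + d\right)$)
$\frac{1}{I{\left(232 \right)}} = \frac{1}{\frac{29}{2} + 232^{2} + \frac{929}{8} \cdot 232} = \frac{1}{\frac{29}{2} + 53824 + 26941} = \frac{1}{\frac{161559}{2}} = \frac{2}{161559}$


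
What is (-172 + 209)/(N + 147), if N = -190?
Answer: -37/43 ≈ -0.86047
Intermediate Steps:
(-172 + 209)/(N + 147) = (-172 + 209)/(-190 + 147) = 37/(-43) = 37*(-1/43) = -37/43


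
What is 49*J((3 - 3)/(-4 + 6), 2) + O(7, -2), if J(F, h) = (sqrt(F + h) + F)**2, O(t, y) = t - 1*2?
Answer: 103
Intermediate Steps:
O(t, y) = -2 + t (O(t, y) = t - 2 = -2 + t)
J(F, h) = (F + sqrt(F + h))**2
49*J((3 - 3)/(-4 + 6), 2) + O(7, -2) = 49*((3 - 3)/(-4 + 6) + sqrt((3 - 3)/(-4 + 6) + 2))**2 + (-2 + 7) = 49*(0/2 + sqrt(0/2 + 2))**2 + 5 = 49*(0*(1/2) + sqrt(0*(1/2) + 2))**2 + 5 = 49*(0 + sqrt(0 + 2))**2 + 5 = 49*(0 + sqrt(2))**2 + 5 = 49*(sqrt(2))**2 + 5 = 49*2 + 5 = 98 + 5 = 103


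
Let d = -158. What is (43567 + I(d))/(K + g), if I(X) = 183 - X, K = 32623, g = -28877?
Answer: 21954/1873 ≈ 11.721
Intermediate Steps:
(43567 + I(d))/(K + g) = (43567 + (183 - 1*(-158)))/(32623 - 28877) = (43567 + (183 + 158))/3746 = (43567 + 341)*(1/3746) = 43908*(1/3746) = 21954/1873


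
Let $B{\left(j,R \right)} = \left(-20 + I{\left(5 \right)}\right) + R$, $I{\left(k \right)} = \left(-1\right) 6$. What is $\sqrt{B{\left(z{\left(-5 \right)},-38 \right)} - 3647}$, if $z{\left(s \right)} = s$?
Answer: $i \sqrt{3711} \approx 60.918 i$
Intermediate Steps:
$I{\left(k \right)} = -6$
$B{\left(j,R \right)} = -26 + R$ ($B{\left(j,R \right)} = \left(-20 - 6\right) + R = -26 + R$)
$\sqrt{B{\left(z{\left(-5 \right)},-38 \right)} - 3647} = \sqrt{\left(-26 - 38\right) - 3647} = \sqrt{-64 - 3647} = \sqrt{-3711} = i \sqrt{3711}$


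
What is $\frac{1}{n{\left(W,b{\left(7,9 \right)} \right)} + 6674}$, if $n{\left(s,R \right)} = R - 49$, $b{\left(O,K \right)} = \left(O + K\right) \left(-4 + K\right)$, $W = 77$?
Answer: $\frac{1}{6705} \approx 0.00014914$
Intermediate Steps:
$b{\left(O,K \right)} = \left(-4 + K\right) \left(K + O\right)$ ($b{\left(O,K \right)} = \left(K + O\right) \left(-4 + K\right) = \left(-4 + K\right) \left(K + O\right)$)
$n{\left(s,R \right)} = -49 + R$
$\frac{1}{n{\left(W,b{\left(7,9 \right)} \right)} + 6674} = \frac{1}{\left(-49 + \left(9^{2} - 36 - 28 + 9 \cdot 7\right)\right) + 6674} = \frac{1}{\left(-49 + \left(81 - 36 - 28 + 63\right)\right) + 6674} = \frac{1}{\left(-49 + 80\right) + 6674} = \frac{1}{31 + 6674} = \frac{1}{6705}$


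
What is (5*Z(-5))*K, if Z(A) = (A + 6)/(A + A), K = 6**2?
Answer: -18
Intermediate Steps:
K = 36
Z(A) = (6 + A)/(2*A) (Z(A) = (6 + A)/((2*A)) = (1/(2*A))*(6 + A) = (6 + A)/(2*A))
(5*Z(-5))*K = (5*((1/2)*(6 - 5)/(-5)))*36 = (5*((1/2)*(-1/5)*1))*36 = (5*(-1/10))*36 = -1/2*36 = -18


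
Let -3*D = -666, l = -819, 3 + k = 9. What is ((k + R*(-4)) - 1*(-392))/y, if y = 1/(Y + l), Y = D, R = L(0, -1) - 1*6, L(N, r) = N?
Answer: -251934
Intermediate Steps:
k = 6 (k = -3 + 9 = 6)
R = -6 (R = 0 - 1*6 = 0 - 6 = -6)
D = 222 (D = -⅓*(-666) = 222)
Y = 222
y = -1/597 (y = 1/(222 - 819) = 1/(-597) = -1/597 ≈ -0.0016750)
((k + R*(-4)) - 1*(-392))/y = ((6 - 6*(-4)) - 1*(-392))/(-1/597) = ((6 + 24) + 392)*(-597) = (30 + 392)*(-597) = 422*(-597) = -251934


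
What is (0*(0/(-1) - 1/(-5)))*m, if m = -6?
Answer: 0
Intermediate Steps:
(0*(0/(-1) - 1/(-5)))*m = (0*(0/(-1) - 1/(-5)))*(-6) = (0*(0*(-1) - 1*(-1/5)))*(-6) = (0*(0 + 1/5))*(-6) = (0*(1/5))*(-6) = 0*(-6) = 0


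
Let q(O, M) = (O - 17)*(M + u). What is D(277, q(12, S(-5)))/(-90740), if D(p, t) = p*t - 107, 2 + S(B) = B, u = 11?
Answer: 5647/90740 ≈ 0.062233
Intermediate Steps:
S(B) = -2 + B
q(O, M) = (-17 + O)*(11 + M) (q(O, M) = (O - 17)*(M + 11) = (-17 + O)*(11 + M))
D(p, t) = -107 + p*t
D(277, q(12, S(-5)))/(-90740) = (-107 + 277*(-187 - 17*(-2 - 5) + 11*12 + (-2 - 5)*12))/(-90740) = (-107 + 277*(-187 - 17*(-7) + 132 - 7*12))*(-1/90740) = (-107 + 277*(-187 + 119 + 132 - 84))*(-1/90740) = (-107 + 277*(-20))*(-1/90740) = (-107 - 5540)*(-1/90740) = -5647*(-1/90740) = 5647/90740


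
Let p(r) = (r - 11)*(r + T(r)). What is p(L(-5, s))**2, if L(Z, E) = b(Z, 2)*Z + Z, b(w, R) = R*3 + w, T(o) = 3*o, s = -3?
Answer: 705600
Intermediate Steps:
b(w, R) = w + 3*R (b(w, R) = 3*R + w = w + 3*R)
L(Z, E) = Z + Z*(6 + Z) (L(Z, E) = (Z + 3*2)*Z + Z = (Z + 6)*Z + Z = (6 + Z)*Z + Z = Z*(6 + Z) + Z = Z + Z*(6 + Z))
p(r) = 4*r*(-11 + r) (p(r) = (r - 11)*(r + 3*r) = (-11 + r)*(4*r) = 4*r*(-11 + r))
p(L(-5, s))**2 = (4*(-5*(7 - 5))*(-11 - 5*(7 - 5)))**2 = (4*(-5*2)*(-11 - 5*2))**2 = (4*(-10)*(-11 - 10))**2 = (4*(-10)*(-21))**2 = 840**2 = 705600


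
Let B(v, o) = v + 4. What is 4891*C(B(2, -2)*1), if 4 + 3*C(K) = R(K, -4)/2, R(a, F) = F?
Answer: -9782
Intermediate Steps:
B(v, o) = 4 + v
C(K) = -2 (C(K) = -4/3 + (-4/2)/3 = -4/3 + (-4*½)/3 = -4/3 + (⅓)*(-2) = -4/3 - ⅔ = -2)
4891*C(B(2, -2)*1) = 4891*(-2) = -9782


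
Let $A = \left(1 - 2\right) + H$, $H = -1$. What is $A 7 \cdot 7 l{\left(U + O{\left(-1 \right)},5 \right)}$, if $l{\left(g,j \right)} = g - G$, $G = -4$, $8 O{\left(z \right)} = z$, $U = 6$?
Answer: $- \frac{3871}{4} \approx -967.75$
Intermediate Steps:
$O{\left(z \right)} = \frac{z}{8}$
$A = -2$ ($A = \left(1 - 2\right) - 1 = -1 - 1 = -2$)
$l{\left(g,j \right)} = 4 + g$ ($l{\left(g,j \right)} = g - -4 = g + 4 = 4 + g$)
$A 7 \cdot 7 l{\left(U + O{\left(-1 \right)},5 \right)} = \left(-2\right) 7 \cdot 7 \left(4 + \left(6 + \frac{1}{8} \left(-1\right)\right)\right) = \left(-14\right) 7 \left(4 + \left(6 - \frac{1}{8}\right)\right) = - 98 \left(4 + \frac{47}{8}\right) = \left(-98\right) \frac{79}{8} = - \frac{3871}{4}$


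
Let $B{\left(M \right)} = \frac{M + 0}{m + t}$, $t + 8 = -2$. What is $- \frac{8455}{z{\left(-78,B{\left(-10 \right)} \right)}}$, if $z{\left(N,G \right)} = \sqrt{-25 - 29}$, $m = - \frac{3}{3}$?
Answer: $\frac{8455 i \sqrt{6}}{18} \approx 1150.6 i$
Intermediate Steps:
$m = -1$ ($m = \left(-3\right) \frac{1}{3} = -1$)
$t = -10$ ($t = -8 - 2 = -10$)
$B{\left(M \right)} = - \frac{M}{11}$ ($B{\left(M \right)} = \frac{M + 0}{-1 - 10} = \frac{M}{-11} = M \left(- \frac{1}{11}\right) = - \frac{M}{11}$)
$z{\left(N,G \right)} = 3 i \sqrt{6}$ ($z{\left(N,G \right)} = \sqrt{-54} = 3 i \sqrt{6}$)
$- \frac{8455}{z{\left(-78,B{\left(-10 \right)} \right)}} = - \frac{8455}{3 i \sqrt{6}} = - 8455 \left(- \frac{i \sqrt{6}}{18}\right) = \frac{8455 i \sqrt{6}}{18}$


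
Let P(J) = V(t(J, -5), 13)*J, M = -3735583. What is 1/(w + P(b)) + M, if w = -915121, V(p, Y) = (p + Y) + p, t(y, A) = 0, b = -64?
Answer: -3421618455600/915953 ≈ -3.7356e+6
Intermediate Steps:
V(p, Y) = Y + 2*p (V(p, Y) = (Y + p) + p = Y + 2*p)
P(J) = 13*J (P(J) = (13 + 2*0)*J = (13 + 0)*J = 13*J)
1/(w + P(b)) + M = 1/(-915121 + 13*(-64)) - 3735583 = 1/(-915121 - 832) - 3735583 = 1/(-915953) - 3735583 = -1/915953 - 3735583 = -3421618455600/915953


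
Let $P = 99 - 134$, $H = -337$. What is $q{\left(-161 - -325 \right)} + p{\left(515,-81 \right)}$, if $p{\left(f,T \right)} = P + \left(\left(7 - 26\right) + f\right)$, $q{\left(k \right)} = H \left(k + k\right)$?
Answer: $-110075$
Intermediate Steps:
$P = -35$
$q{\left(k \right)} = - 674 k$ ($q{\left(k \right)} = - 337 \left(k + k\right) = - 337 \cdot 2 k = - 674 k$)
$p{\left(f,T \right)} = -54 + f$ ($p{\left(f,T \right)} = -35 + \left(\left(7 - 26\right) + f\right) = -35 + \left(-19 + f\right) = -54 + f$)
$q{\left(-161 - -325 \right)} + p{\left(515,-81 \right)} = - 674 \left(-161 - -325\right) + \left(-54 + 515\right) = - 674 \left(-161 + 325\right) + 461 = \left(-674\right) 164 + 461 = -110536 + 461 = -110075$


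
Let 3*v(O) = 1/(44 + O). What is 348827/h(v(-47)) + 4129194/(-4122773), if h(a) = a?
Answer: -12943214964633/4122773 ≈ -3.1394e+6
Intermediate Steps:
v(O) = 1/(3*(44 + O))
348827/h(v(-47)) + 4129194/(-4122773) = 348827/((1/(3*(44 - 47)))) + 4129194/(-4122773) = 348827/(((⅓)/(-3))) + 4129194*(-1/4122773) = 348827/(((⅓)*(-⅓))) - 4129194/4122773 = 348827/(-⅑) - 4129194/4122773 = 348827*(-9) - 4129194/4122773 = -3139443 - 4129194/4122773 = -12943214964633/4122773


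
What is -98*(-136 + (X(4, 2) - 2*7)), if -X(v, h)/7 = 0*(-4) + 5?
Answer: 18130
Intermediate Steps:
X(v, h) = -35 (X(v, h) = -7*(0*(-4) + 5) = -7*(0 + 5) = -7*5 = -35)
-98*(-136 + (X(4, 2) - 2*7)) = -98*(-136 + (-35 - 2*7)) = -98*(-136 + (-35 - 14)) = -98*(-136 - 49) = -98*(-185) = 18130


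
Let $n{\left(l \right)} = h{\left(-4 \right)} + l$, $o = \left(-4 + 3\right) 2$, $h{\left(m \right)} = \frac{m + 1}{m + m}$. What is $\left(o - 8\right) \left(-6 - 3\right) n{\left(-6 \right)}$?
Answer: $- \frac{2025}{4} \approx -506.25$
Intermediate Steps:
$h{\left(m \right)} = \frac{1 + m}{2 m}$
$o = -2$ ($o = \left(-1\right) 2 = -2$)
$n{\left(l \right)} = \frac{3}{8} + l$ ($n{\left(l \right)} = \frac{1 - 4}{2 \left(-4\right)} + l = \frac{1}{2} \left(- \frac{1}{4}\right) \left(-3\right) + l = \frac{3}{8} + l$)
$\left(o - 8\right) \left(-6 - 3\right) n{\left(-6 \right)} = \left(-2 - 8\right) \left(-6 - 3\right) \left(\frac{3}{8} - 6\right) = \left(-10\right) \left(-9\right) \left(- \frac{45}{8}\right) = 90 \left(- \frac{45}{8}\right) = - \frac{2025}{4}$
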